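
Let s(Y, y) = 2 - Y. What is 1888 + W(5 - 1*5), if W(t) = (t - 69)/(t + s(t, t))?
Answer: 3707/2 ≈ 1853.5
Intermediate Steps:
W(t) = -69/2 + t/2 (W(t) = (t - 69)/(t + (2 - t)) = (-69 + t)/2 = (-69 + t)*(½) = -69/2 + t/2)
1888 + W(5 - 1*5) = 1888 + (-69/2 + (5 - 1*5)/2) = 1888 + (-69/2 + (5 - 5)/2) = 1888 + (-69/2 + (½)*0) = 1888 + (-69/2 + 0) = 1888 - 69/2 = 3707/2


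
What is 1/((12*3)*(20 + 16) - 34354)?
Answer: -1/33058 ≈ -3.0250e-5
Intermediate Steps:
1/((12*3)*(20 + 16) - 34354) = 1/(36*36 - 34354) = 1/(1296 - 34354) = 1/(-33058) = -1/33058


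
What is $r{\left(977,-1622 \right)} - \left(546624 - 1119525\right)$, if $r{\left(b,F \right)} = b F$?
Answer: $-1011793$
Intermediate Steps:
$r{\left(b,F \right)} = F b$
$r{\left(977,-1622 \right)} - \left(546624 - 1119525\right) = \left(-1622\right) 977 - \left(546624 - 1119525\right) = -1584694 - \left(546624 - 1119525\right) = -1584694 - -572901 = -1584694 + 572901 = -1011793$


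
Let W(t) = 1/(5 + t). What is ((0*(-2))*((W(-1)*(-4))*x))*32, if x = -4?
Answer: 0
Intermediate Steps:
((0*(-2))*((W(-1)*(-4))*x))*32 = ((0*(-2))*((-4/(5 - 1))*(-4)))*32 = (0*((-4/4)*(-4)))*32 = (0*(((1/4)*(-4))*(-4)))*32 = (0*(-1*(-4)))*32 = (0*4)*32 = 0*32 = 0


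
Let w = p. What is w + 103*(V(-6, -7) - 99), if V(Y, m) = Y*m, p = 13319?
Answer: 7448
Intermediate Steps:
w = 13319
w + 103*(V(-6, -7) - 99) = 13319 + 103*(-6*(-7) - 99) = 13319 + 103*(42 - 99) = 13319 + 103*(-57) = 13319 - 5871 = 7448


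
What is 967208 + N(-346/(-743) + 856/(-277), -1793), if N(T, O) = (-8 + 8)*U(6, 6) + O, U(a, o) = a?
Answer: 965415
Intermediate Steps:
N(T, O) = O (N(T, O) = (-8 + 8)*6 + O = 0*6 + O = 0 + O = O)
967208 + N(-346/(-743) + 856/(-277), -1793) = 967208 - 1793 = 965415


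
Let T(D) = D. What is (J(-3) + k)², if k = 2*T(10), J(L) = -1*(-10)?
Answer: 900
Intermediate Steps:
J(L) = 10
k = 20 (k = 2*10 = 20)
(J(-3) + k)² = (10 + 20)² = 30² = 900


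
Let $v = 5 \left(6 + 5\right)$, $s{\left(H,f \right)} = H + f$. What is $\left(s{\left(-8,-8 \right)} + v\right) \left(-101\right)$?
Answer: $-3939$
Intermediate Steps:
$v = 55$ ($v = 5 \cdot 11 = 55$)
$\left(s{\left(-8,-8 \right)} + v\right) \left(-101\right) = \left(\left(-8 - 8\right) + 55\right) \left(-101\right) = \left(-16 + 55\right) \left(-101\right) = 39 \left(-101\right) = -3939$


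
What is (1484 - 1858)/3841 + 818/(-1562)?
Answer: -1863063/2999821 ≈ -0.62106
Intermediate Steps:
(1484 - 1858)/3841 + 818/(-1562) = -374*1/3841 + 818*(-1/1562) = -374/3841 - 409/781 = -1863063/2999821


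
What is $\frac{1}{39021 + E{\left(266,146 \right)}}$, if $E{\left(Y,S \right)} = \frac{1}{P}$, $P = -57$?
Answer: $\frac{57}{2224196} \approx 2.5627 \cdot 10^{-5}$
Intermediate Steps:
$E{\left(Y,S \right)} = - \frac{1}{57}$ ($E{\left(Y,S \right)} = \frac{1}{-57} = - \frac{1}{57}$)
$\frac{1}{39021 + E{\left(266,146 \right)}} = \frac{1}{39021 - \frac{1}{57}} = \frac{1}{\frac{2224196}{57}} = \frac{57}{2224196}$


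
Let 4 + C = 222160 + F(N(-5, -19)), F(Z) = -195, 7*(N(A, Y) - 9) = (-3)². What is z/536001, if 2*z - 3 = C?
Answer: 36994/178667 ≈ 0.20706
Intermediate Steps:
N(A, Y) = 72/7 (N(A, Y) = 9 + (⅐)*(-3)² = 9 + (⅐)*9 = 9 + 9/7 = 72/7)
C = 221961 (C = -4 + (222160 - 195) = -4 + 221965 = 221961)
z = 110982 (z = 3/2 + (½)*221961 = 3/2 + 221961/2 = 110982)
z/536001 = 110982/536001 = 110982*(1/536001) = 36994/178667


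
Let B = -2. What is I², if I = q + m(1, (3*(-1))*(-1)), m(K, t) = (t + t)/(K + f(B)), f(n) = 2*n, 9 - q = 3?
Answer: 16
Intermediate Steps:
q = 6 (q = 9 - 1*3 = 9 - 3 = 6)
m(K, t) = 2*t/(-4 + K) (m(K, t) = (t + t)/(K + 2*(-2)) = (2*t)/(K - 4) = (2*t)/(-4 + K) = 2*t/(-4 + K))
I = 4 (I = 6 + 2*((3*(-1))*(-1))/(-4 + 1) = 6 + 2*(-3*(-1))/(-3) = 6 + 2*3*(-⅓) = 6 - 2 = 4)
I² = 4² = 16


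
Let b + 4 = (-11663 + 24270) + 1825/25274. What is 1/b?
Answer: 25274/318530047 ≈ 7.9346e-5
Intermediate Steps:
b = 318530047/25274 (b = -4 + ((-11663 + 24270) + 1825/25274) = -4 + (12607 + 1825*(1/25274)) = -4 + (12607 + 1825/25274) = -4 + 318631143/25274 = 318530047/25274 ≈ 12603.)
1/b = 1/(318530047/25274) = 25274/318530047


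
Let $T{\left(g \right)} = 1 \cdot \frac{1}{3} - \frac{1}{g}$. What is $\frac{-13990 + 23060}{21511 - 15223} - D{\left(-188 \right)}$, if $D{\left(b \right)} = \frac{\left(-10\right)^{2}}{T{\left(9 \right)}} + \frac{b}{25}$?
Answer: $- \frac{34665553}{78600} \approx -441.04$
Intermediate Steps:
$T{\left(g \right)} = \frac{1}{3} - \frac{1}{g}$ ($T{\left(g \right)} = 1 \cdot \frac{1}{3} - \frac{1}{g} = \frac{1}{3} - \frac{1}{g}$)
$D{\left(b \right)} = 450 + \frac{b}{25}$ ($D{\left(b \right)} = \frac{\left(-10\right)^{2}}{\frac{1}{3} \cdot \frac{1}{9} \left(-3 + 9\right)} + \frac{b}{25} = \frac{100}{\frac{1}{3} \cdot \frac{1}{9} \cdot 6} + b \frac{1}{25} = \frac{100}{\frac{2}{9}} + \frac{b}{25} = 100 \cdot \frac{9}{2} + \frac{b}{25} = 450 + \frac{b}{25}$)
$\frac{-13990 + 23060}{21511 - 15223} - D{\left(-188 \right)} = \frac{-13990 + 23060}{21511 - 15223} - \left(450 + \frac{1}{25} \left(-188\right)\right) = \frac{9070}{6288} - \left(450 - \frac{188}{25}\right) = 9070 \cdot \frac{1}{6288} - \frac{11062}{25} = \frac{4535}{3144} - \frac{11062}{25} = - \frac{34665553}{78600}$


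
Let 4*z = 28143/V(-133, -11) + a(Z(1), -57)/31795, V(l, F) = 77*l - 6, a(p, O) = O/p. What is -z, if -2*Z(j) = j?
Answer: 893638527/1303213460 ≈ 0.68572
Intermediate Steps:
Z(j) = -j/2
V(l, F) = -6 + 77*l
z = -893638527/1303213460 (z = (28143/(-6 + 77*(-133)) - 57/((-½*1))/31795)/4 = (28143/(-6 - 10241) - 57/(-½)*(1/31795))/4 = (28143/(-10247) - 57*(-2)*(1/31795))/4 = (28143*(-1/10247) + 114*(1/31795))/4 = (-28143/10247 + 114/31795)/4 = (¼)*(-893638527/325803365) = -893638527/1303213460 ≈ -0.68572)
-z = -1*(-893638527/1303213460) = 893638527/1303213460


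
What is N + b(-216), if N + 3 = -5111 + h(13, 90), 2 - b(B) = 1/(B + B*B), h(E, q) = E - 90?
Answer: -240977161/46440 ≈ -5189.0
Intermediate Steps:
h(E, q) = -90 + E
b(B) = 2 - 1/(B + B**2) (b(B) = 2 - 1/(B + B*B) = 2 - 1/(B + B**2))
N = -5191 (N = -3 + (-5111 + (-90 + 13)) = -3 + (-5111 - 77) = -3 - 5188 = -5191)
N + b(-216) = -5191 + (-1 + 2*(-216) + 2*(-216)**2)/((-216)*(1 - 216)) = -5191 - 1/216*(-1 - 432 + 2*46656)/(-215) = -5191 - 1/216*(-1/215)*(-1 - 432 + 93312) = -5191 - 1/216*(-1/215)*92879 = -5191 + 92879/46440 = -240977161/46440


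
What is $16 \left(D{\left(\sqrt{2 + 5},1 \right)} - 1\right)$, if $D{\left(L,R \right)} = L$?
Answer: $-16 + 16 \sqrt{7} \approx 26.332$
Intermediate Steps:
$16 \left(D{\left(\sqrt{2 + 5},1 \right)} - 1\right) = 16 \left(\sqrt{2 + 5} - 1\right) = 16 \left(\sqrt{7} - 1\right) = 16 \left(-1 + \sqrt{7}\right) = -16 + 16 \sqrt{7}$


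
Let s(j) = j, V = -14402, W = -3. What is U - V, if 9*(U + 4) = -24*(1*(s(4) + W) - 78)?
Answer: 43810/3 ≈ 14603.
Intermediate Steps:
U = 604/3 (U = -4 + (-24*(1*(4 - 3) - 78))/9 = -4 + (-24*(1*1 - 78))/9 = -4 + (-24*(1 - 78))/9 = -4 + (-24*(-77))/9 = -4 + (⅑)*1848 = -4 + 616/3 = 604/3 ≈ 201.33)
U - V = 604/3 - 1*(-14402) = 604/3 + 14402 = 43810/3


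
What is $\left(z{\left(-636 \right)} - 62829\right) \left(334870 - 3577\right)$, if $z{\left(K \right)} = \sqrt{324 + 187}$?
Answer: $-20814807897 + 331293 \sqrt{511} \approx -2.0807 \cdot 10^{10}$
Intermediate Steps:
$z{\left(K \right)} = \sqrt{511}$
$\left(z{\left(-636 \right)} - 62829\right) \left(334870 - 3577\right) = \left(\sqrt{511} - 62829\right) \left(334870 - 3577\right) = \left(-62829 + \sqrt{511}\right) 331293 = -20814807897 + 331293 \sqrt{511}$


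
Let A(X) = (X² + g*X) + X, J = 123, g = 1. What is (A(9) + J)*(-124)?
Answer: -27528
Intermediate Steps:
A(X) = X² + 2*X (A(X) = (X² + 1*X) + X = (X² + X) + X = (X + X²) + X = X² + 2*X)
(A(9) + J)*(-124) = (9*(2 + 9) + 123)*(-124) = (9*11 + 123)*(-124) = (99 + 123)*(-124) = 222*(-124) = -27528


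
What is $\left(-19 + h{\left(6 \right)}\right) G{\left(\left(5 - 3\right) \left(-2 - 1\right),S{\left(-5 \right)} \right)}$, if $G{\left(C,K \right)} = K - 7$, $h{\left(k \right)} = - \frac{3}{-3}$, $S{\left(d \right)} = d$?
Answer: $216$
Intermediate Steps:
$h{\left(k \right)} = 1$ ($h{\left(k \right)} = \left(-3\right) \left(- \frac{1}{3}\right) = 1$)
$G{\left(C,K \right)} = -7 + K$ ($G{\left(C,K \right)} = K - 7 = -7 + K$)
$\left(-19 + h{\left(6 \right)}\right) G{\left(\left(5 - 3\right) \left(-2 - 1\right),S{\left(-5 \right)} \right)} = \left(-19 + 1\right) \left(-7 - 5\right) = \left(-18\right) \left(-12\right) = 216$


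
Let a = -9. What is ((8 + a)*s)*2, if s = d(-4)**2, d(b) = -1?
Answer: -2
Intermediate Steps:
s = 1 (s = (-1)**2 = 1)
((8 + a)*s)*2 = ((8 - 9)*1)*2 = -1*1*2 = -1*2 = -2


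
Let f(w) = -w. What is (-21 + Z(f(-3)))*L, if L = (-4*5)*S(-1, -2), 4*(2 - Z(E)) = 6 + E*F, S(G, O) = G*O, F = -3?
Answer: 730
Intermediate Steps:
Z(E) = 1/2 + 3*E/4 (Z(E) = 2 - (6 + E*(-3))/4 = 2 - (6 - 3*E)/4 = 2 + (-3/2 + 3*E/4) = 1/2 + 3*E/4)
L = -40 (L = (-4*5)*(-1*(-2)) = -20*2 = -40)
(-21 + Z(f(-3)))*L = (-21 + (1/2 + 3*(-1*(-3))/4))*(-40) = (-21 + (1/2 + (3/4)*3))*(-40) = (-21 + (1/2 + 9/4))*(-40) = (-21 + 11/4)*(-40) = -73/4*(-40) = 730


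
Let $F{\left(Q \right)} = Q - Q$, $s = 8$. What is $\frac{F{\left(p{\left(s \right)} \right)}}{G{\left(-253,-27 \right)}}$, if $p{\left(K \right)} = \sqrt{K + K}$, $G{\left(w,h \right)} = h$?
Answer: $0$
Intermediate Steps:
$p{\left(K \right)} = \sqrt{2} \sqrt{K}$ ($p{\left(K \right)} = \sqrt{2 K} = \sqrt{2} \sqrt{K}$)
$F{\left(Q \right)} = 0$
$\frac{F{\left(p{\left(s \right)} \right)}}{G{\left(-253,-27 \right)}} = \frac{0}{-27} = 0 \left(- \frac{1}{27}\right) = 0$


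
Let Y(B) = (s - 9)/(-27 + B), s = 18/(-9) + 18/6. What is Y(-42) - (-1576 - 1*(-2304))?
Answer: -50224/69 ≈ -727.88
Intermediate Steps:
s = 1 (s = 18*(-1/9) + 18*(1/6) = -2 + 3 = 1)
Y(B) = -8/(-27 + B) (Y(B) = (1 - 9)/(-27 + B) = -8/(-27 + B))
Y(-42) - (-1576 - 1*(-2304)) = -8/(-27 - 42) - (-1576 - 1*(-2304)) = -8/(-69) - (-1576 + 2304) = -8*(-1/69) - 1*728 = 8/69 - 728 = -50224/69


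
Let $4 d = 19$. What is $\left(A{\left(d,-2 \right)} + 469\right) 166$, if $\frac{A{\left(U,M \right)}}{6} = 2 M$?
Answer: $73870$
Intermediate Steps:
$d = \frac{19}{4}$ ($d = \frac{1}{4} \cdot 19 = \frac{19}{4} \approx 4.75$)
$A{\left(U,M \right)} = 12 M$ ($A{\left(U,M \right)} = 6 \cdot 2 M = 12 M$)
$\left(A{\left(d,-2 \right)} + 469\right) 166 = \left(12 \left(-2\right) + 469\right) 166 = \left(-24 + 469\right) 166 = 445 \cdot 166 = 73870$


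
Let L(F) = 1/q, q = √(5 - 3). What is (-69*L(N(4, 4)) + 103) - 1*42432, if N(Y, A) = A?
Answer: -42329 - 69*√2/2 ≈ -42378.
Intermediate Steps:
q = √2 ≈ 1.4142
L(F) = √2/2 (L(F) = 1/(√2) = √2/2)
(-69*L(N(4, 4)) + 103) - 1*42432 = (-69*√2/2 + 103) - 1*42432 = (-69*√2/2 + 103) - 42432 = (103 - 69*√2/2) - 42432 = -42329 - 69*√2/2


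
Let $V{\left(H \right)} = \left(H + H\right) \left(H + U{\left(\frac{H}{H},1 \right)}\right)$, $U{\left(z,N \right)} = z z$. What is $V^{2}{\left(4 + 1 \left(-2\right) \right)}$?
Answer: $144$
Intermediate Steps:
$U{\left(z,N \right)} = z^{2}$
$V{\left(H \right)} = 2 H \left(1 + H\right)$ ($V{\left(H \right)} = \left(H + H\right) \left(H + \left(\frac{H}{H}\right)^{2}\right) = 2 H \left(H + 1^{2}\right) = 2 H \left(H + 1\right) = 2 H \left(1 + H\right)$)
$V^{2}{\left(4 + 1 \left(-2\right) \right)} = \left(2 \left(4 + 1 \left(-2\right)\right) \left(1 + \left(4 + 1 \left(-2\right)\right)\right)\right)^{2} = \left(2 \left(4 - 2\right) \left(1 + \left(4 - 2\right)\right)\right)^{2} = \left(2 \cdot 2 \left(1 + 2\right)\right)^{2} = \left(2 \cdot 2 \cdot 3\right)^{2} = 12^{2} = 144$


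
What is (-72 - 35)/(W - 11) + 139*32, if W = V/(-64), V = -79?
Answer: 2786848/625 ≈ 4459.0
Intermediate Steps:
W = 79/64 (W = -79/(-64) = -79*(-1/64) = 79/64 ≈ 1.2344)
(-72 - 35)/(W - 11) + 139*32 = (-72 - 35)/(79/64 - 11) + 139*32 = -107/(-625/64) + 4448 = -107*(-64/625) + 4448 = 6848/625 + 4448 = 2786848/625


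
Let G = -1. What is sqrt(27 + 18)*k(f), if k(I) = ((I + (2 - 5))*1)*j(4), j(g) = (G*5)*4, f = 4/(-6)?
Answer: 220*sqrt(5) ≈ 491.94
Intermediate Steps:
f = -2/3 (f = 4*(-1/6) = -2/3 ≈ -0.66667)
j(g) = -20 (j(g) = -1*5*4 = -5*4 = -20)
k(I) = 60 - 20*I (k(I) = ((I + (2 - 5))*1)*(-20) = ((I - 3)*1)*(-20) = ((-3 + I)*1)*(-20) = (-3 + I)*(-20) = 60 - 20*I)
sqrt(27 + 18)*k(f) = sqrt(27 + 18)*(60 - 20*(-2/3)) = sqrt(45)*(60 + 40/3) = (3*sqrt(5))*(220/3) = 220*sqrt(5)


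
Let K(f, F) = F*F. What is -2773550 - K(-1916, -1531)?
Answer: -5117511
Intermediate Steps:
K(f, F) = F²
-2773550 - K(-1916, -1531) = -2773550 - 1*(-1531)² = -2773550 - 1*2343961 = -2773550 - 2343961 = -5117511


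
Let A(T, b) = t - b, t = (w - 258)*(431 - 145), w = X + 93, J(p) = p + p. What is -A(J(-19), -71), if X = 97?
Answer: 19377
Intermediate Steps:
J(p) = 2*p
w = 190 (w = 97 + 93 = 190)
t = -19448 (t = (190 - 258)*(431 - 145) = -68*286 = -19448)
A(T, b) = -19448 - b
-A(J(-19), -71) = -(-19448 - 1*(-71)) = -(-19448 + 71) = -1*(-19377) = 19377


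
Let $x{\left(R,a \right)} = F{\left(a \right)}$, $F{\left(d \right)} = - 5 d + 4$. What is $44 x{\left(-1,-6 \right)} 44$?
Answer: $65824$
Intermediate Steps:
$F{\left(d \right)} = 4 - 5 d$
$x{\left(R,a \right)} = 4 - 5 a$
$44 x{\left(-1,-6 \right)} 44 = 44 \left(4 - -30\right) 44 = 44 \left(4 + 30\right) 44 = 44 \cdot 34 \cdot 44 = 1496 \cdot 44 = 65824$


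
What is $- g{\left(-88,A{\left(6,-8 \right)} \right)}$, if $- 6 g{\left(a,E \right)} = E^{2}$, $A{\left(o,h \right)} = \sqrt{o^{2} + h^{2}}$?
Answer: $\frac{50}{3} \approx 16.667$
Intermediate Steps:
$A{\left(o,h \right)} = \sqrt{h^{2} + o^{2}}$
$g{\left(a,E \right)} = - \frac{E^{2}}{6}$
$- g{\left(-88,A{\left(6,-8 \right)} \right)} = - \frac{\left(-1\right) \left(\sqrt{\left(-8\right)^{2} + 6^{2}}\right)^{2}}{6} = - \frac{\left(-1\right) \left(\sqrt{64 + 36}\right)^{2}}{6} = - \frac{\left(-1\right) \left(\sqrt{100}\right)^{2}}{6} = - \frac{\left(-1\right) 10^{2}}{6} = - \frac{\left(-1\right) 100}{6} = \left(-1\right) \left(- \frac{50}{3}\right) = \frac{50}{3}$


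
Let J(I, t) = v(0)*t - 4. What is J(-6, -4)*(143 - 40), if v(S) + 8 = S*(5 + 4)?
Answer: 2884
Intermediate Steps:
v(S) = -8 + 9*S (v(S) = -8 + S*(5 + 4) = -8 + S*9 = -8 + 9*S)
J(I, t) = -4 - 8*t (J(I, t) = (-8 + 9*0)*t - 4 = (-8 + 0)*t - 4 = -8*t - 4 = -4 - 8*t)
J(-6, -4)*(143 - 40) = (-4 - 8*(-4))*(143 - 40) = (-4 + 32)*103 = 28*103 = 2884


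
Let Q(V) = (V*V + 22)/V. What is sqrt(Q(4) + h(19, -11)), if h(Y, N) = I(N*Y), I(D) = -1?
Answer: sqrt(34)/2 ≈ 2.9155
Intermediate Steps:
h(Y, N) = -1
Q(V) = (22 + V**2)/V (Q(V) = (V**2 + 22)/V = (22 + V**2)/V)
sqrt(Q(4) + h(19, -11)) = sqrt((4 + 22/4) - 1) = sqrt((4 + 22*(1/4)) - 1) = sqrt((4 + 11/2) - 1) = sqrt(19/2 - 1) = sqrt(17/2) = sqrt(34)/2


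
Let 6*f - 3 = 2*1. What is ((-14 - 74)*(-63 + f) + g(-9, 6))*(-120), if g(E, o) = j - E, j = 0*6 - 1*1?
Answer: -657440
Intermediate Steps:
f = ⅚ (f = ½ + (2*1)/6 = ½ + (⅙)*2 = ½ + ⅓ = ⅚ ≈ 0.83333)
j = -1 (j = 0 - 1 = -1)
g(E, o) = -1 - E
((-14 - 74)*(-63 + f) + g(-9, 6))*(-120) = ((-14 - 74)*(-63 + ⅚) + (-1 - 1*(-9)))*(-120) = (-88*(-373/6) + (-1 + 9))*(-120) = (16412/3 + 8)*(-120) = (16436/3)*(-120) = -657440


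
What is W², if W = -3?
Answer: 9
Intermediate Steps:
W² = (-3)² = 9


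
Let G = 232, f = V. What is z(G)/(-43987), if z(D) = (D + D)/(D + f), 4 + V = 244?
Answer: -58/2595233 ≈ -2.2349e-5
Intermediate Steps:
V = 240 (V = -4 + 244 = 240)
f = 240
z(D) = 2*D/(240 + D) (z(D) = (D + D)/(D + 240) = (2*D)/(240 + D) = 2*D/(240 + D))
z(G)/(-43987) = (2*232/(240 + 232))/(-43987) = (2*232/472)*(-1/43987) = (2*232*(1/472))*(-1/43987) = (58/59)*(-1/43987) = -58/2595233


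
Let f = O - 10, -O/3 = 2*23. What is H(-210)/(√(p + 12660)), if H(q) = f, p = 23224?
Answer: -74*√8971/8971 ≈ -0.78129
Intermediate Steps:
O = -138 (O = -6*23 = -3*46 = -138)
f = -148 (f = -138 - 10 = -148)
H(q) = -148
H(-210)/(√(p + 12660)) = -148/√(23224 + 12660) = -148*√8971/17942 = -74*√8971/8971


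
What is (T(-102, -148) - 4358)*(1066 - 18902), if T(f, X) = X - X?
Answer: 77729288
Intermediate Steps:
T(f, X) = 0
(T(-102, -148) - 4358)*(1066 - 18902) = (0 - 4358)*(1066 - 18902) = -4358*(-17836) = 77729288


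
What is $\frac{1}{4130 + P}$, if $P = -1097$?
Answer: $\frac{1}{3033} \approx 0.00032971$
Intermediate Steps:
$\frac{1}{4130 + P} = \frac{1}{4130 - 1097} = \frac{1}{3033}$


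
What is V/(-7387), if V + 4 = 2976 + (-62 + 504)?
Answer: -3414/7387 ≈ -0.46216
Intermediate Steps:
V = 3414 (V = -4 + (2976 + (-62 + 504)) = -4 + (2976 + 442) = -4 + 3418 = 3414)
V/(-7387) = 3414/(-7387) = 3414*(-1/7387) = -3414/7387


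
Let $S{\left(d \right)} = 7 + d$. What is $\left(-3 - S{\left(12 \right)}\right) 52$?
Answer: $-1144$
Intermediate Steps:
$\left(-3 - S{\left(12 \right)}\right) 52 = \left(-3 - \left(7 + 12\right)\right) 52 = \left(-3 - 19\right) 52 = \left(-22\right) 52 = -1144$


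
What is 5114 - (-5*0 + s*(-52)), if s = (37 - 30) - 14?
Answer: 4750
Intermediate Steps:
s = -7 (s = 7 - 14 = -7)
5114 - (-5*0 + s*(-52)) = 5114 - (-5*0 - 7*(-52)) = 5114 - (0 + 364) = 5114 - 1*364 = 5114 - 364 = 4750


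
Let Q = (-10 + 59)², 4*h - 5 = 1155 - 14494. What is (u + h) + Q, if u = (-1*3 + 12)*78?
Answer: -461/2 ≈ -230.50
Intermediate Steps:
h = -6667/2 (h = 5/4 + (1155 - 14494)/4 = 5/4 + (¼)*(-13339) = 5/4 - 13339/4 = -6667/2 ≈ -3333.5)
u = 702 (u = (-3 + 12)*78 = 9*78 = 702)
Q = 2401 (Q = 49² = 2401)
(u + h) + Q = (702 - 6667/2) + 2401 = -5263/2 + 2401 = -461/2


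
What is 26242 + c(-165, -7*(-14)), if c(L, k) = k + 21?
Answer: 26361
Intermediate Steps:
c(L, k) = 21 + k
26242 + c(-165, -7*(-14)) = 26242 + (21 - 7*(-14)) = 26242 + (21 + 98) = 26242 + 119 = 26361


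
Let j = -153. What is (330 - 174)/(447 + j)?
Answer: 26/49 ≈ 0.53061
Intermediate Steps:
(330 - 174)/(447 + j) = (330 - 174)/(447 - 153) = 156/294 = 156*(1/294) = 26/49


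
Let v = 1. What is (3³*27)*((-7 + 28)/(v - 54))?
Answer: -15309/53 ≈ -288.85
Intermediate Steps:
(3³*27)*((-7 + 28)/(v - 54)) = (3³*27)*((-7 + 28)/(1 - 54)) = (27*27)*(21/(-53)) = 729*(21*(-1/53)) = 729*(-21/53) = -15309/53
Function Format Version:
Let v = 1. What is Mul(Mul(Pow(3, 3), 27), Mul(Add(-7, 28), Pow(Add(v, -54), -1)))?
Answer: Rational(-15309, 53) ≈ -288.85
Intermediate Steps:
Mul(Mul(Pow(3, 3), 27), Mul(Add(-7, 28), Pow(Add(v, -54), -1))) = Mul(Mul(Pow(3, 3), 27), Mul(Add(-7, 28), Pow(Add(1, -54), -1))) = Mul(Mul(27, 27), Mul(21, Pow(-53, -1))) = Mul(729, Mul(21, Rational(-1, 53))) = Mul(729, Rational(-21, 53)) = Rational(-15309, 53)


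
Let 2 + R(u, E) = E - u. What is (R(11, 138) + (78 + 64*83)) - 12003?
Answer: -6488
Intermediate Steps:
R(u, E) = -2 + E - u (R(u, E) = -2 + (E - u) = -2 + E - u)
(R(11, 138) + (78 + 64*83)) - 12003 = ((-2 + 138 - 1*11) + (78 + 64*83)) - 12003 = ((-2 + 138 - 11) + (78 + 5312)) - 12003 = (125 + 5390) - 12003 = 5515 - 12003 = -6488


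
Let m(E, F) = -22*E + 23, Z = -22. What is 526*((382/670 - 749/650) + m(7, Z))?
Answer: -1507095989/21775 ≈ -69212.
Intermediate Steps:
m(E, F) = 23 - 22*E
526*((382/670 - 749/650) + m(7, Z)) = 526*((382/670 - 749/650) + (23 - 22*7)) = 526*((382*(1/670) - 749*1/650) + (23 - 154)) = 526*((191/335 - 749/650) - 131) = 526*(-25353/43550 - 131) = 526*(-5730403/43550) = -1507095989/21775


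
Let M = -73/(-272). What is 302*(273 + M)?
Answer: 11223679/136 ≈ 82527.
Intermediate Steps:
M = 73/272 (M = -73*(-1/272) = 73/272 ≈ 0.26838)
302*(273 + M) = 302*(273 + 73/272) = 302*(74329/272) = 11223679/136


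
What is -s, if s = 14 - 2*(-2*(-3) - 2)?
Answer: -6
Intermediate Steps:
s = 6 (s = 14 - 2*(6 - 2) = 14 - 2*4 = 14 - 8 = 6)
-s = -1*6 = -6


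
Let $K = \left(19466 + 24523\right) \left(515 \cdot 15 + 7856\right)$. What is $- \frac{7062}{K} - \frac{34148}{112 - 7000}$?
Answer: $\frac{177308622493}{35765032506} \approx 4.9576$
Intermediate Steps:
$K = 685392609$ ($K = 43989 \left(7725 + 7856\right) = 43989 \cdot 15581 = 685392609$)
$- \frac{7062}{K} - \frac{34148}{112 - 7000} = - \frac{7062}{685392609} - \frac{34148}{112 - 7000} = \left(-7062\right) \frac{1}{685392609} - \frac{34148}{112 - 7000} = - \frac{214}{20769473} - \frac{34148}{-6888} = - \frac{214}{20769473} - - \frac{8537}{1722} = - \frac{214}{20769473} + \frac{8537}{1722} = \frac{177308622493}{35765032506}$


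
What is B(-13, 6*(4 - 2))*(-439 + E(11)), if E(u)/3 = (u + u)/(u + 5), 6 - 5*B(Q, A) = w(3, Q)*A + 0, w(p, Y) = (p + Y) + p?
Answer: -31311/4 ≈ -7827.8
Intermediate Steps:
w(p, Y) = Y + 2*p (w(p, Y) = (Y + p) + p = Y + 2*p)
B(Q, A) = 6/5 - A*(6 + Q)/5 (B(Q, A) = 6/5 - ((Q + 2*3)*A + 0)/5 = 6/5 - ((Q + 6)*A + 0)/5 = 6/5 - ((6 + Q)*A + 0)/5 = 6/5 - (A*(6 + Q) + 0)/5 = 6/5 - A*(6 + Q)/5)
E(u) = 6*u/(5 + u) (E(u) = 3*((u + u)/(u + 5)) = 3*((2*u)/(5 + u)) = 3*(2*u/(5 + u)) = 6*u/(5 + u))
B(-13, 6*(4 - 2))*(-439 + E(11)) = (6/5 - 6*(4 - 2)*(6 - 13)/5)*(-439 + 6*11/(5 + 11)) = (6/5 - ⅕*6*2*(-7))*(-439 + 6*11/16) = (6/5 - ⅕*12*(-7))*(-439 + 6*11*(1/16)) = (6/5 + 84/5)*(-439 + 33/8) = 18*(-3479/8) = -31311/4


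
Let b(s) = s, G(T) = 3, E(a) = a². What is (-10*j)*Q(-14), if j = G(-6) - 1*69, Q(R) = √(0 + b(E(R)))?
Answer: 9240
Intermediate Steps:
Q(R) = √(R²) (Q(R) = √(0 + R²) = √(R²))
j = -66 (j = 3 - 1*69 = 3 - 69 = -66)
(-10*j)*Q(-14) = (-10*(-66))*√((-14)²) = 660*√196 = 660*14 = 9240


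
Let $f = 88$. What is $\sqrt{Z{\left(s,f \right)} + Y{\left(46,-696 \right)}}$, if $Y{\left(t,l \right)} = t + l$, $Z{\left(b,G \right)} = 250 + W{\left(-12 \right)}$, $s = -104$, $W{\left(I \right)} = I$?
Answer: $2 i \sqrt{103} \approx 20.298 i$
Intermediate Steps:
$Z{\left(b,G \right)} = 238$ ($Z{\left(b,G \right)} = 250 - 12 = 238$)
$Y{\left(t,l \right)} = l + t$
$\sqrt{Z{\left(s,f \right)} + Y{\left(46,-696 \right)}} = \sqrt{238 + \left(-696 + 46\right)} = \sqrt{238 - 650} = \sqrt{-412} = 2 i \sqrt{103}$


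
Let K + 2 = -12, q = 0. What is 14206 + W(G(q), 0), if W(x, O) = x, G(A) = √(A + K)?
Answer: 14206 + I*√14 ≈ 14206.0 + 3.7417*I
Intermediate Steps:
K = -14 (K = -2 - 12 = -14)
G(A) = √(-14 + A) (G(A) = √(A - 14) = √(-14 + A))
14206 + W(G(q), 0) = 14206 + √(-14 + 0) = 14206 + √(-14) = 14206 + I*√14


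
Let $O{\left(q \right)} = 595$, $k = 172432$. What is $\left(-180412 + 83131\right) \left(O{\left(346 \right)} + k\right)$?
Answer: $-16832239587$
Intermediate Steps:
$\left(-180412 + 83131\right) \left(O{\left(346 \right)} + k\right) = \left(-180412 + 83131\right) \left(595 + 172432\right) = \left(-97281\right) 173027 = -16832239587$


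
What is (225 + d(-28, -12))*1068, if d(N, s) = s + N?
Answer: 197580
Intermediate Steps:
d(N, s) = N + s
(225 + d(-28, -12))*1068 = (225 + (-28 - 12))*1068 = (225 - 40)*1068 = 185*1068 = 197580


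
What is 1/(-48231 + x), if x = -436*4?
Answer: -1/49975 ≈ -2.0010e-5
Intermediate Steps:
x = -1744 (x = -218*8 = -1744)
1/(-48231 + x) = 1/(-48231 - 1744) = 1/(-49975) = -1/49975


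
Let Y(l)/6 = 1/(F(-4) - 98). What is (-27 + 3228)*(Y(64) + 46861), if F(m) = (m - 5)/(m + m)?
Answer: 116251443627/775 ≈ 1.5000e+8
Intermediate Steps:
F(m) = (-5 + m)/(2*m) (F(m) = (-5 + m)/((2*m)) = (-5 + m)*(1/(2*m)) = (-5 + m)/(2*m))
Y(l) = -48/775 (Y(l) = 6/((½)*(-5 - 4)/(-4) - 98) = 6/((½)*(-¼)*(-9) - 98) = 6/(9/8 - 98) = 6/(-775/8) = 6*(-8/775) = -48/775)
(-27 + 3228)*(Y(64) + 46861) = (-27 + 3228)*(-48/775 + 46861) = 3201*(36317227/775) = 116251443627/775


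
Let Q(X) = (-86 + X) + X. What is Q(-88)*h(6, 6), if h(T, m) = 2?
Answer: -524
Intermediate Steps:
Q(X) = -86 + 2*X
Q(-88)*h(6, 6) = (-86 + 2*(-88))*2 = (-86 - 176)*2 = -262*2 = -524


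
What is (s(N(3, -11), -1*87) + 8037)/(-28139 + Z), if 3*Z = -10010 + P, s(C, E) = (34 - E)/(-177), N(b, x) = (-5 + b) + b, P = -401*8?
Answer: -1422428/5760465 ≈ -0.24693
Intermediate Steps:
P = -3208
N(b, x) = -5 + 2*b
s(C, E) = -34/177 + E/177 (s(C, E) = (34 - E)*(-1/177) = -34/177 + E/177)
Z = -4406 (Z = (-10010 - 3208)/3 = (1/3)*(-13218) = -4406)
(s(N(3, -11), -1*87) + 8037)/(-28139 + Z) = ((-34/177 + (-1*87)/177) + 8037)/(-28139 - 4406) = ((-34/177 + (1/177)*(-87)) + 8037)/(-32545) = ((-34/177 - 29/59) + 8037)*(-1/32545) = (-121/177 + 8037)*(-1/32545) = (1422428/177)*(-1/32545) = -1422428/5760465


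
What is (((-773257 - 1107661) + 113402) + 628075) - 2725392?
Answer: -3864833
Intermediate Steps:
(((-773257 - 1107661) + 113402) + 628075) - 2725392 = ((-1880918 + 113402) + 628075) - 2725392 = (-1767516 + 628075) - 2725392 = -1139441 - 2725392 = -3864833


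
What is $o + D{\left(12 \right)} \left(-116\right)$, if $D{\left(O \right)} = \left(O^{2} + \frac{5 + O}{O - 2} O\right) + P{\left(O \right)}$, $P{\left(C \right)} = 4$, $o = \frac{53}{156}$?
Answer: $- \frac{15236567}{780} \approx -19534.0$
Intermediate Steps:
$o = \frac{53}{156}$ ($o = 53 \cdot \frac{1}{156} = \frac{53}{156} \approx 0.33974$)
$D{\left(O \right)} = 4 + O^{2} + \frac{O \left(5 + O\right)}{-2 + O}$ ($D{\left(O \right)} = \left(O^{2} + \frac{5 + O}{O - 2} O\right) + 4 = \left(O^{2} + \frac{5 + O}{-2 + O} O\right) + 4 = \left(O^{2} + \frac{O \left(5 + O\right)}{-2 + O}\right) + 4 = 4 + O^{2} + \frac{O \left(5 + O\right)}{-2 + O}$)
$o + D{\left(12 \right)} \left(-116\right) = \frac{53}{156} + \frac{-8 + 12^{3} - 12^{2} + 9 \cdot 12}{-2 + 12} \left(-116\right) = \frac{53}{156} + \frac{-8 + 1728 - 144 + 108}{10} \left(-116\right) = \frac{53}{156} + \frac{1}{10} \cdot 1684 \left(-116\right) = \frac{53}{156} + \frac{842}{5} \left(-116\right) = \frac{53}{156} - \frac{97672}{5} = - \frac{15236567}{780}$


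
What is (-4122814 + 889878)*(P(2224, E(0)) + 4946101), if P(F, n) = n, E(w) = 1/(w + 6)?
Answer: -47971285564076/3 ≈ -1.5990e+13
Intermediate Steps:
E(w) = 1/(6 + w)
(-4122814 + 889878)*(P(2224, E(0)) + 4946101) = (-4122814 + 889878)*(1/(6 + 0) + 4946101) = -3232936*(1/6 + 4946101) = -3232936*(⅙ + 4946101) = -3232936*29676607/6 = -47971285564076/3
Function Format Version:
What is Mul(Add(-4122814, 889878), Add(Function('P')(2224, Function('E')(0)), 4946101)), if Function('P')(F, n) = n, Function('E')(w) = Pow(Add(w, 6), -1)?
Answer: Rational(-47971285564076, 3) ≈ -1.5990e+13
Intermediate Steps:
Function('E')(w) = Pow(Add(6, w), -1)
Mul(Add(-4122814, 889878), Add(Function('P')(2224, Function('E')(0)), 4946101)) = Mul(Add(-4122814, 889878), Add(Pow(Add(6, 0), -1), 4946101)) = Mul(-3232936, Add(Pow(6, -1), 4946101)) = Mul(-3232936, Add(Rational(1, 6), 4946101)) = Mul(-3232936, Rational(29676607, 6)) = Rational(-47971285564076, 3)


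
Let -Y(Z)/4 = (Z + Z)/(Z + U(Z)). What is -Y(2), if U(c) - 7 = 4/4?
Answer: 8/5 ≈ 1.6000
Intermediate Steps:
U(c) = 8 (U(c) = 7 + 4/4 = 7 + 4*(¼) = 7 + 1 = 8)
Y(Z) = -8*Z/(8 + Z) (Y(Z) = -4*(Z + Z)/(Z + 8) = -4*2*Z/(8 + Z) = -8*Z/(8 + Z))
-Y(2) = -(-8)*2/(8 + 2) = -(-8)*2/10 = -1*(-8/5) = 8/5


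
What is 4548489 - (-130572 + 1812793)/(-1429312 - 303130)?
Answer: 7879995062359/1732442 ≈ 4.5485e+6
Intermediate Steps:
4548489 - (-130572 + 1812793)/(-1429312 - 303130) = 4548489 - 1682221/(-1732442) = 4548489 - 1682221*(-1)/1732442 = 4548489 - 1*(-1682221/1732442) = 4548489 + 1682221/1732442 = 7879995062359/1732442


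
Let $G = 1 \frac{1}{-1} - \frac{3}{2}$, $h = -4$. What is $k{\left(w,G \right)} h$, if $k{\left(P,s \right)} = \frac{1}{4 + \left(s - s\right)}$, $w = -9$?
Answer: $-1$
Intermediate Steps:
$G = - \frac{5}{2}$ ($G = 1 \left(-1\right) - \frac{3}{2} = -1 - \frac{3}{2} = - \frac{5}{2} \approx -2.5$)
$k{\left(P,s \right)} = \frac{1}{4}$ ($k{\left(P,s \right)} = \frac{1}{4 + 0} = \frac{1}{4}$)
$k{\left(w,G \right)} h = \frac{1}{4} \left(-4\right) = -1$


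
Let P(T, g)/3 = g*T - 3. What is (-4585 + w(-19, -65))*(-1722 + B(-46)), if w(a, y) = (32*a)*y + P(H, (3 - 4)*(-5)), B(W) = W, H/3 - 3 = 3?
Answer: -62226528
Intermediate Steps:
H = 18 (H = 9 + 3*3 = 9 + 9 = 18)
P(T, g) = -9 + 3*T*g (P(T, g) = 3*(g*T - 3) = 3*(T*g - 3) = 3*(-3 + T*g) = -9 + 3*T*g)
w(a, y) = 261 + 32*a*y (w(a, y) = (32*a)*y + (-9 + 3*18*((3 - 4)*(-5))) = 32*a*y + (-9 + 3*18*(-1*(-5))) = 32*a*y + (-9 + 3*18*5) = 32*a*y + (-9 + 270) = 32*a*y + 261 = 261 + 32*a*y)
(-4585 + w(-19, -65))*(-1722 + B(-46)) = (-4585 + (261 + 32*(-19)*(-65)))*(-1722 - 46) = (-4585 + (261 + 39520))*(-1768) = (-4585 + 39781)*(-1768) = 35196*(-1768) = -62226528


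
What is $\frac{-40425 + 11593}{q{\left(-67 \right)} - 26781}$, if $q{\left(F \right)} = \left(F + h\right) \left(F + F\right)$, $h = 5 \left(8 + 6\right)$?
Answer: $\frac{1696}{1599} \approx 1.0607$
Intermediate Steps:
$h = 70$ ($h = 5 \cdot 14 = 70$)
$q{\left(F \right)} = 2 F \left(70 + F\right)$ ($q{\left(F \right)} = \left(F + 70\right) \left(F + F\right) = \left(70 + F\right) 2 F = 2 F \left(70 + F\right)$)
$\frac{-40425 + 11593}{q{\left(-67 \right)} - 26781} = \frac{-40425 + 11593}{2 \left(-67\right) \left(70 - 67\right) - 26781} = - \frac{28832}{2 \left(-67\right) 3 - 26781} = - \frac{28832}{-402 - 26781} = - \frac{28832}{-27183} = \left(-28832\right) \left(- \frac{1}{27183}\right) = \frac{1696}{1599}$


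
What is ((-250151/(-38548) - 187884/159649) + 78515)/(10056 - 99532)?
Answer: -483225753731347/550648694262352 ≈ -0.87756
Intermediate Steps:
((-250151/(-38548) - 187884/159649) + 78515)/(10056 - 99532) = ((-250151*(-1/38548) - 187884*1/159649) + 78515)/(-89476) = ((250151/38548 - 187884/159649) + 78515)*(-1/89476) = (32693804567/6154149652 + 78515)*(-1/89476) = (483225753731347/6154149652)*(-1/89476) = -483225753731347/550648694262352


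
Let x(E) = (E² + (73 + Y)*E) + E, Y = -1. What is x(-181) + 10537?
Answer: 30085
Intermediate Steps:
x(E) = E² + 73*E (x(E) = (E² + (73 - 1)*E) + E = (E² + 72*E) + E = E² + 73*E)
x(-181) + 10537 = -181*(73 - 181) + 10537 = -181*(-108) + 10537 = 19548 + 10537 = 30085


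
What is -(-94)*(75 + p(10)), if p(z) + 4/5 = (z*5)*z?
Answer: 269874/5 ≈ 53975.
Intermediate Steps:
p(z) = -⅘ + 5*z² (p(z) = -⅘ + (z*5)*z = -⅘ + (5*z)*z = -⅘ + 5*z²)
-(-94)*(75 + p(10)) = -(-94)*(75 + (-⅘ + 5*10²)) = -(-94)*(75 + (-⅘ + 5*100)) = -(-94)*(75 + (-⅘ + 500)) = -(-94)*(75 + 2496/5) = -(-94)*2871/5 = -1*(-269874/5) = 269874/5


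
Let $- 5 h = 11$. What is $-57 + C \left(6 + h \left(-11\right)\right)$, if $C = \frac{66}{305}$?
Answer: $- \frac{76959}{1525} \approx -50.465$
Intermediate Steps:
$h = - \frac{11}{5}$ ($h = \left(- \frac{1}{5}\right) 11 = - \frac{11}{5} \approx -2.2$)
$C = \frac{66}{305}$ ($C = 66 \cdot \frac{1}{305} = \frac{66}{305} \approx 0.21639$)
$-57 + C \left(6 + h \left(-11\right)\right) = -57 + \frac{66 \left(6 - - \frac{121}{5}\right)}{305} = -57 + \frac{66 \left(6 + \frac{121}{5}\right)}{305} = -57 + \frac{66}{305} \cdot \frac{151}{5} = -57 + \frac{9966}{1525} = - \frac{76959}{1525}$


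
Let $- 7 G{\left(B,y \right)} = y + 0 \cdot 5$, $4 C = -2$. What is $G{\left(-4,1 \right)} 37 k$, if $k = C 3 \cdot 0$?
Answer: $0$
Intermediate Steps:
$C = - \frac{1}{2}$ ($C = \frac{1}{4} \left(-2\right) = - \frac{1}{2} \approx -0.5$)
$k = 0$ ($k = \left(- \frac{1}{2}\right) 3 \cdot 0 = \left(- \frac{3}{2}\right) 0 = 0$)
$G{\left(B,y \right)} = - \frac{y}{7}$ ($G{\left(B,y \right)} = - \frac{y + 0 \cdot 5}{7} = - \frac{y + 0}{7} = - \frac{y}{7}$)
$G{\left(-4,1 \right)} 37 k = \left(- \frac{1}{7}\right) 1 \cdot 37 \cdot 0 = \left(- \frac{1}{7}\right) 37 \cdot 0 = \left(- \frac{37}{7}\right) 0 = 0$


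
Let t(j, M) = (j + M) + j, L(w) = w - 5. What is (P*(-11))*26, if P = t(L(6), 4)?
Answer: -1716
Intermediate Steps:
L(w) = -5 + w
t(j, M) = M + 2*j (t(j, M) = (M + j) + j = M + 2*j)
P = 6 (P = 4 + 2*(-5 + 6) = 4 + 2*1 = 4 + 2 = 6)
(P*(-11))*26 = (6*(-11))*26 = -66*26 = -1716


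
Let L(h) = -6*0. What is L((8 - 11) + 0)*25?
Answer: 0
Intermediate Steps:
L(h) = 0
L((8 - 11) + 0)*25 = 0*25 = 0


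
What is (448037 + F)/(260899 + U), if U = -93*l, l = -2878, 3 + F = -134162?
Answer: 313872/528553 ≈ 0.59383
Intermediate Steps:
F = -134165 (F = -3 - 134162 = -134165)
U = 267654 (U = -93*(-2878) = 267654)
(448037 + F)/(260899 + U) = (448037 - 134165)/(260899 + 267654) = 313872/528553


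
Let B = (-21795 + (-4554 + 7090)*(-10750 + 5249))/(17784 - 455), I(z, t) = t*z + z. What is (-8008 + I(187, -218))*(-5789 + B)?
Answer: 5553003954344/17329 ≈ 3.2045e+8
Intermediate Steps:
I(z, t) = z + t*z
B = -13972331/17329 (B = (-21795 + 2536*(-5501))/17329 = (-21795 - 13950536)*(1/17329) = -13972331*1/17329 = -13972331/17329 ≈ -806.30)
(-8008 + I(187, -218))*(-5789 + B) = (-8008 + 187*(1 - 218))*(-5789 - 13972331/17329) = (-8008 + 187*(-217))*(-114289912/17329) = (-8008 - 40579)*(-114289912/17329) = -48587*(-114289912/17329) = 5553003954344/17329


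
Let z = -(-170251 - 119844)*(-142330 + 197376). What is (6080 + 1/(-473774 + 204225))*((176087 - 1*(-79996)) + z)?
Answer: 534094613281179843/5501 ≈ 9.7090e+13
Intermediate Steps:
z = 15968569370 (z = -(-290095)*55046 = -1*(-15968569370) = 15968569370)
(6080 + 1/(-473774 + 204225))*((176087 - 1*(-79996)) + z) = (6080 + 1/(-473774 + 204225))*((176087 - 1*(-79996)) + 15968569370) = (6080 + 1/(-269549))*((176087 + 79996) + 15968569370) = (6080 - 1/269549)*(256083 + 15968569370) = (1638857919/269549)*15968825453 = 534094613281179843/5501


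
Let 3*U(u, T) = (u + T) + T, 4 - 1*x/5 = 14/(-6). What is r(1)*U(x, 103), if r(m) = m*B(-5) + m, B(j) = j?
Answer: -2852/9 ≈ -316.89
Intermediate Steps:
x = 95/3 (x = 20 - 70/(-6) = 20 - 70*(-1)/6 = 20 - 5*(-7/3) = 20 + 35/3 = 95/3 ≈ 31.667)
r(m) = -4*m (r(m) = m*(-5) + m = -5*m + m = -4*m)
U(u, T) = u/3 + 2*T/3 (U(u, T) = ((u + T) + T)/3 = ((T + u) + T)/3 = (u + 2*T)/3 = u/3 + 2*T/3)
r(1)*U(x, 103) = (-4*1)*((⅓)*(95/3) + (⅔)*103) = -4*(95/9 + 206/3) = -4*713/9 = -2852/9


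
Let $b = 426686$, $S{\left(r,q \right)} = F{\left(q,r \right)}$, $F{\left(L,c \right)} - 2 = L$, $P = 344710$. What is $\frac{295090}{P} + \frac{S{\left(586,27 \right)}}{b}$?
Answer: $\frac{12592076833}{14708293106} \approx 0.85612$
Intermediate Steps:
$F{\left(L,c \right)} = 2 + L$
$S{\left(r,q \right)} = 2 + q$
$\frac{295090}{P} + \frac{S{\left(586,27 \right)}}{b} = \frac{295090}{344710} + \frac{2 + 27}{426686} = 295090 \cdot \frac{1}{344710} + 29 \cdot \frac{1}{426686} = \frac{29509}{34471} + \frac{29}{426686} = \frac{12592076833}{14708293106}$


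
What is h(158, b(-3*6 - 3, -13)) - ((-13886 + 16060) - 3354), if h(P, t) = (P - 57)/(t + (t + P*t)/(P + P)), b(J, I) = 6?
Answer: 1697458/1425 ≈ 1191.2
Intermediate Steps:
h(P, t) = (-57 + P)/(t + (t + P*t)/(2*P)) (h(P, t) = (-57 + P)/(t + (t + P*t)/((2*P))) = (-57 + P)/(t + (t + P*t)*(1/(2*P))) = (-57 + P)/(t + (t + P*t)/(2*P)))
h(158, b(-3*6 - 3, -13)) - ((-13886 + 16060) - 3354) = 2*158*(-57 + 158)/(6*(1 + 3*158)) - ((-13886 + 16060) - 3354) = 2*158*(1/6)*101/(1 + 474) - (2174 - 3354) = 2*158*(1/6)*101/475 - 1*(-1180) = 2*158*(1/6)*(1/475)*101 + 1180 = 15958/1425 + 1180 = 1697458/1425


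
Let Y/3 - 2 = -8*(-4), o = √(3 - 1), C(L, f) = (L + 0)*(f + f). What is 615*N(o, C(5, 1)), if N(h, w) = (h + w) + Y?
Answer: 68880 + 615*√2 ≈ 69750.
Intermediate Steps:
C(L, f) = 2*L*f (C(L, f) = L*(2*f) = 2*L*f)
o = √2 ≈ 1.4142
Y = 102 (Y = 6 + 3*(-8*(-4)) = 6 + 3*32 = 6 + 96 = 102)
N(h, w) = 102 + h + w (N(h, w) = (h + w) + 102 = 102 + h + w)
615*N(o, C(5, 1)) = 615*(102 + √2 + 2*5*1) = 615*(102 + √2 + 10) = 615*(112 + √2) = 68880 + 615*√2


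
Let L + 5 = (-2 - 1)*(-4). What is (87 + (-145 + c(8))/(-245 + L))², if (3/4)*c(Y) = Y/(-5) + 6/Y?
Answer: 24458144881/3186225 ≈ 7676.2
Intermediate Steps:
L = 7 (L = -5 + (-2 - 1)*(-4) = -5 - 3*(-4) = -5 + 12 = 7)
c(Y) = 8/Y - 4*Y/15 (c(Y) = 4*(Y/(-5) + 6/Y)/3 = 4*(Y*(-⅕) + 6/Y)/3 = 4*(-Y/5 + 6/Y)/3 = 4*(6/Y - Y/5)/3 = 8/Y - 4*Y/15)
(87 + (-145 + c(8))/(-245 + L))² = (87 + (-145 + (8/8 - 4/15*8))/(-245 + 7))² = (87 + (-145 + (8*(⅛) - 32/15))/(-238))² = (87 + (-145 + (1 - 32/15))*(-1/238))² = (87 + (-145 - 17/15)*(-1/238))² = (87 - 2192/15*(-1/238))² = (87 + 1096/1785)² = (156391/1785)² = 24458144881/3186225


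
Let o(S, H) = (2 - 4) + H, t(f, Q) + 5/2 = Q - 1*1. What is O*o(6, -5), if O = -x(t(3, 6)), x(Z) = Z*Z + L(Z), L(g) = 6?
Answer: 343/4 ≈ 85.750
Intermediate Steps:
t(f, Q) = -7/2 + Q (t(f, Q) = -5/2 + (Q - 1*1) = -5/2 + (Q - 1) = -5/2 + (-1 + Q) = -7/2 + Q)
x(Z) = 6 + Z² (x(Z) = Z*Z + 6 = Z² + 6 = 6 + Z²)
o(S, H) = -2 + H
O = -49/4 (O = -(6 + (-7/2 + 6)²) = -(6 + (5/2)²) = -(6 + 25/4) = -1*49/4 = -49/4 ≈ -12.250)
O*o(6, -5) = -49*(-2 - 5)/4 = -49/4*(-7) = 343/4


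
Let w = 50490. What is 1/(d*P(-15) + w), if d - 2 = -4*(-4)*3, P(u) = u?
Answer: 1/49740 ≈ 2.0105e-5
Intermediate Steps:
d = 50 (d = 2 - 4*(-4)*3 = 2 + 16*3 = 2 + 48 = 50)
1/(d*P(-15) + w) = 1/(50*(-15) + 50490) = 1/(-750 + 50490) = 1/49740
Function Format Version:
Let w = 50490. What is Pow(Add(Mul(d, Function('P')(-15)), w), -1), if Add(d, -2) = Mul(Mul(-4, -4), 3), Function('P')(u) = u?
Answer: Rational(1, 49740) ≈ 2.0105e-5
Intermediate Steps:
d = 50 (d = Add(2, Mul(Mul(-4, -4), 3)) = Add(2, Mul(16, 3)) = Add(2, 48) = 50)
Pow(Add(Mul(d, Function('P')(-15)), w), -1) = Pow(Add(Mul(50, -15), 50490), -1) = Pow(Add(-750, 50490), -1) = Pow(49740, -1) = Rational(1, 49740)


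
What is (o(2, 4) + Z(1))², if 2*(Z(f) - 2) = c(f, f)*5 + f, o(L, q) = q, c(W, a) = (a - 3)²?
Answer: 1089/4 ≈ 272.25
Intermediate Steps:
c(W, a) = (-3 + a)²
Z(f) = 2 + f/2 + 5*(-3 + f)²/2 (Z(f) = 2 + ((-3 + f)²*5 + f)/2 = 2 + (5*(-3 + f)² + f)/2 = 2 + (f + 5*(-3 + f)²)/2 = 2 + (f/2 + 5*(-3 + f)²/2) = 2 + f/2 + 5*(-3 + f)²/2)
(o(2, 4) + Z(1))² = (4 + (2 + (½)*1 + 5*(-3 + 1)²/2))² = (4 + (2 + ½ + (5/2)*(-2)²))² = (4 + (2 + ½ + (5/2)*4))² = (4 + (2 + ½ + 10))² = (4 + 25/2)² = (33/2)² = 1089/4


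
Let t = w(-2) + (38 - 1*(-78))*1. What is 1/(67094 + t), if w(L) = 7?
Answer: 1/67217 ≈ 1.4877e-5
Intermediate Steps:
t = 123 (t = 7 + (38 - 1*(-78))*1 = 7 + (38 + 78)*1 = 7 + 116*1 = 7 + 116 = 123)
1/(67094 + t) = 1/(67094 + 123) = 1/67217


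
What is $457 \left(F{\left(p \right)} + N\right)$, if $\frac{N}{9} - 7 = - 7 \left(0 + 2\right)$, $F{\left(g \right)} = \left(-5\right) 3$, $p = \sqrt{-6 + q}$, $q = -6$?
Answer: $-35646$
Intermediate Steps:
$p = 2 i \sqrt{3}$ ($p = \sqrt{-6 - 6} = \sqrt{-12} = 2 i \sqrt{3} \approx 3.4641 i$)
$F{\left(g \right)} = -15$
$N = -63$ ($N = 63 + 9 \left(- 7 \left(0 + 2\right)\right) = 63 + 9 \left(\left(-7\right) 2\right) = 63 + 9 \left(-14\right) = 63 - 126 = -63$)
$457 \left(F{\left(p \right)} + N\right) = 457 \left(-15 - 63\right) = 457 \left(-78\right) = -35646$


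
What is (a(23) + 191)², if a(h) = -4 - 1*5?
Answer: 33124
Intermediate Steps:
a(h) = -9 (a(h) = -4 - 5 = -9)
(a(23) + 191)² = (-9 + 191)² = 182² = 33124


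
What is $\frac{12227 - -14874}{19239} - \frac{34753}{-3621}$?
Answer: $\frac{255581896}{23221473} \approx 11.006$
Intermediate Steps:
$\frac{12227 - -14874}{19239} - \frac{34753}{-3621} = \left(12227 + 14874\right) \frac{1}{19239} - - \frac{34753}{3621} = 27101 \cdot \frac{1}{19239} + \frac{34753}{3621} = \frac{27101}{19239} + \frac{34753}{3621} = \frac{255581896}{23221473}$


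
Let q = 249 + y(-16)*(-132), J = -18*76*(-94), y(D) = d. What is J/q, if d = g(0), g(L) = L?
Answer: 42864/83 ≈ 516.43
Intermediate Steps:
d = 0
y(D) = 0
J = 128592 (J = -1368*(-94) = 128592)
q = 249 (q = 249 + 0*(-132) = 249 + 0 = 249)
J/q = 128592/249 = 128592*(1/249) = 42864/83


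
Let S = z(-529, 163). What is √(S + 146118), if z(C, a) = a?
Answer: √146281 ≈ 382.47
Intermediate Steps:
S = 163
√(S + 146118) = √(163 + 146118) = √146281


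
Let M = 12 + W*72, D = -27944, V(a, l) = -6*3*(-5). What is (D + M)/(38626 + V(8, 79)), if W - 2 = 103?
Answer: -5093/9679 ≈ -0.52619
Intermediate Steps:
W = 105 (W = 2 + 103 = 105)
V(a, l) = 90 (V(a, l) = -18*(-5) = 90)
M = 7572 (M = 12 + 105*72 = 12 + 7560 = 7572)
(D + M)/(38626 + V(8, 79)) = (-27944 + 7572)/(38626 + 90) = -20372/38716 = -20372*1/38716 = -5093/9679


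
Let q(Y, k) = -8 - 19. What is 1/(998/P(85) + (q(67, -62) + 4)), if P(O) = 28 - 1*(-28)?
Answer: -28/145 ≈ -0.19310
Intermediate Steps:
P(O) = 56 (P(O) = 28 + 28 = 56)
q(Y, k) = -27
1/(998/P(85) + (q(67, -62) + 4)) = 1/(998/56 + (-27 + 4)) = 1/(998*(1/56) - 23) = 1/(499/28 - 23) = 1/(-145/28) = -28/145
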